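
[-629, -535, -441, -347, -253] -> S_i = -629 + 94*i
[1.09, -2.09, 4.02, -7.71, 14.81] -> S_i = 1.09*(-1.92)^i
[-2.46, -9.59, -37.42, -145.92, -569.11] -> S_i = -2.46*3.90^i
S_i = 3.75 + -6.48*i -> [3.75, -2.73, -9.21, -15.69, -22.17]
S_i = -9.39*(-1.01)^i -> [-9.39, 9.48, -9.58, 9.67, -9.77]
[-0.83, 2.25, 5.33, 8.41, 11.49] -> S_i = -0.83 + 3.08*i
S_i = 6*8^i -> [6, 48, 384, 3072, 24576]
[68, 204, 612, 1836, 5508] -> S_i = 68*3^i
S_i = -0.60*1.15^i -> [-0.6, -0.69, -0.79, -0.91, -1.05]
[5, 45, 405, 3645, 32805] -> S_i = 5*9^i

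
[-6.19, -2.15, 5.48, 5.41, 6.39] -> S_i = Random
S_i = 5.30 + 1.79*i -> [5.3, 7.09, 8.88, 10.67, 12.46]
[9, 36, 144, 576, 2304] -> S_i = 9*4^i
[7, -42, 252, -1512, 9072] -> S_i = 7*-6^i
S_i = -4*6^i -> [-4, -24, -144, -864, -5184]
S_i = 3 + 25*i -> [3, 28, 53, 78, 103]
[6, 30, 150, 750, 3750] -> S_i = 6*5^i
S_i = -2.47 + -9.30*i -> [-2.47, -11.77, -21.07, -30.37, -39.67]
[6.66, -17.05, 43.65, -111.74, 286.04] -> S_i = 6.66*(-2.56)^i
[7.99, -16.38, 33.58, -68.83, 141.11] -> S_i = 7.99*(-2.05)^i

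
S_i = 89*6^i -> [89, 534, 3204, 19224, 115344]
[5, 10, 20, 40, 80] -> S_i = 5*2^i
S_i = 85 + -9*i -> [85, 76, 67, 58, 49]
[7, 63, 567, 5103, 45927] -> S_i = 7*9^i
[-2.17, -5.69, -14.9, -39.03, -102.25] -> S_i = -2.17*2.62^i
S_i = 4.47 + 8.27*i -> [4.47, 12.74, 21.01, 29.28, 37.55]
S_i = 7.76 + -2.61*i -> [7.76, 5.15, 2.54, -0.07, -2.68]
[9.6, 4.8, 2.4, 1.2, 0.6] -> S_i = 9.60*0.50^i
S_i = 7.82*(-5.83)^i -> [7.82, -45.59, 265.79, -1549.57, 9034.02]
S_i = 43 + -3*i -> [43, 40, 37, 34, 31]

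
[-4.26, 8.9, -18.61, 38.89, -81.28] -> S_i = -4.26*(-2.09)^i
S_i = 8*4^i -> [8, 32, 128, 512, 2048]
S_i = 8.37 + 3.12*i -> [8.37, 11.49, 14.61, 17.73, 20.85]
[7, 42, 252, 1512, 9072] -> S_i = 7*6^i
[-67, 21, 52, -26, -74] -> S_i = Random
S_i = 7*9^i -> [7, 63, 567, 5103, 45927]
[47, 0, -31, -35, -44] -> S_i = Random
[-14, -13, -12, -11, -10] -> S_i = -14 + 1*i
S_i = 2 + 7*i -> [2, 9, 16, 23, 30]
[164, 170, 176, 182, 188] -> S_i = 164 + 6*i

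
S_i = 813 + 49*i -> [813, 862, 911, 960, 1009]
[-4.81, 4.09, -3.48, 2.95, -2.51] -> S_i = -4.81*(-0.85)^i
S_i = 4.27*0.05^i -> [4.27, 0.21, 0.01, 0.0, 0.0]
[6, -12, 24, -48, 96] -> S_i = 6*-2^i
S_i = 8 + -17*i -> [8, -9, -26, -43, -60]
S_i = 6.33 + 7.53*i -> [6.33, 13.86, 21.39, 28.92, 36.45]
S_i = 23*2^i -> [23, 46, 92, 184, 368]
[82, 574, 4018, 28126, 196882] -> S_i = 82*7^i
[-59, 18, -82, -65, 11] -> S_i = Random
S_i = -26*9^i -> [-26, -234, -2106, -18954, -170586]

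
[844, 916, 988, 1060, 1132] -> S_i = 844 + 72*i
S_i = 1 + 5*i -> [1, 6, 11, 16, 21]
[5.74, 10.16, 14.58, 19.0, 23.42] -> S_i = 5.74 + 4.42*i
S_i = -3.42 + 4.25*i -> [-3.42, 0.83, 5.08, 9.33, 13.58]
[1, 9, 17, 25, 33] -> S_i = 1 + 8*i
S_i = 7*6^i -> [7, 42, 252, 1512, 9072]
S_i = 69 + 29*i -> [69, 98, 127, 156, 185]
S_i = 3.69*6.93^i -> [3.69, 25.57, 177.21, 1228.08, 8510.58]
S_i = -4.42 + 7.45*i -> [-4.42, 3.03, 10.48, 17.93, 25.38]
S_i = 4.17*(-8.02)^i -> [4.17, -33.44, 268.22, -2151.09, 17251.76]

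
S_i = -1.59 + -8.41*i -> [-1.59, -10.0, -18.41, -26.82, -35.23]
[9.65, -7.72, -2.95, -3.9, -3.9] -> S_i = Random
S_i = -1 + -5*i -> [-1, -6, -11, -16, -21]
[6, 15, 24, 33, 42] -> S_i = 6 + 9*i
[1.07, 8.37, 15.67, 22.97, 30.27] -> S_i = 1.07 + 7.30*i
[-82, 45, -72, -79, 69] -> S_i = Random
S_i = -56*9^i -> [-56, -504, -4536, -40824, -367416]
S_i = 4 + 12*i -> [4, 16, 28, 40, 52]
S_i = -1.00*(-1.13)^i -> [-1.0, 1.13, -1.28, 1.44, -1.63]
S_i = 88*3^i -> [88, 264, 792, 2376, 7128]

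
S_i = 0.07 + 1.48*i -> [0.07, 1.55, 3.03, 4.51, 5.99]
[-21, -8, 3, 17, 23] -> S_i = Random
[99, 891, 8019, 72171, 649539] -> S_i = 99*9^i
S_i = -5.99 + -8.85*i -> [-5.99, -14.84, -23.69, -32.54, -41.39]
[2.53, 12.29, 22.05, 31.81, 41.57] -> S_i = 2.53 + 9.76*i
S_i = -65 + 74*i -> [-65, 9, 83, 157, 231]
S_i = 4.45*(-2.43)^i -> [4.45, -10.81, 26.28, -63.85, 155.16]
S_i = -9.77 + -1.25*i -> [-9.77, -11.02, -12.27, -13.52, -14.77]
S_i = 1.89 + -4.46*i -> [1.89, -2.57, -7.03, -11.49, -15.95]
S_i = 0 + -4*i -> [0, -4, -8, -12, -16]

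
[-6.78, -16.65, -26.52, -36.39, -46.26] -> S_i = -6.78 + -9.87*i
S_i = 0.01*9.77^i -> [0.01, 0.1, 0.95, 9.33, 91.11]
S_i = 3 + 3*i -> [3, 6, 9, 12, 15]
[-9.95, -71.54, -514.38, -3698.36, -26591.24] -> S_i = -9.95*7.19^i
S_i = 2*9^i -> [2, 18, 162, 1458, 13122]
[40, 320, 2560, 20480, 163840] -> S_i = 40*8^i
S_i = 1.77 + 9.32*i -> [1.77, 11.09, 20.41, 29.73, 39.05]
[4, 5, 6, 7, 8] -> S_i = 4 + 1*i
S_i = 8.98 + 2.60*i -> [8.98, 11.58, 14.18, 16.78, 19.38]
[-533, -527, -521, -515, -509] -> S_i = -533 + 6*i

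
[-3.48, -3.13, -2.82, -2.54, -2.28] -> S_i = -3.48*0.90^i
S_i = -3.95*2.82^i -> [-3.95, -11.14, -31.41, -88.58, -249.8]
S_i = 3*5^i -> [3, 15, 75, 375, 1875]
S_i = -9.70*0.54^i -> [-9.7, -5.24, -2.83, -1.53, -0.82]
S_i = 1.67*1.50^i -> [1.67, 2.5, 3.76, 5.64, 8.45]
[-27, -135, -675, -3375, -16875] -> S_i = -27*5^i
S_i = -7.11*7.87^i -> [-7.11, -55.96, -440.37, -3465.72, -27275.24]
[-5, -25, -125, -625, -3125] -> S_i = -5*5^i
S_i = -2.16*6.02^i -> [-2.16, -13.0, -78.28, -471.24, -2836.87]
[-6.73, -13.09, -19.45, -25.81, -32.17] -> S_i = -6.73 + -6.36*i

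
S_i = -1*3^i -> [-1, -3, -9, -27, -81]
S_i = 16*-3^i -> [16, -48, 144, -432, 1296]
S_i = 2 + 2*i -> [2, 4, 6, 8, 10]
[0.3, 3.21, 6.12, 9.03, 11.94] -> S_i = 0.30 + 2.91*i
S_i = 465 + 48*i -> [465, 513, 561, 609, 657]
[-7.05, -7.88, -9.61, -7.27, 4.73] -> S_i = Random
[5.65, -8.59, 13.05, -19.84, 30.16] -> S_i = 5.65*(-1.52)^i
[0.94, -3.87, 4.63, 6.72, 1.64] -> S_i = Random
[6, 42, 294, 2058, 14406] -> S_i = 6*7^i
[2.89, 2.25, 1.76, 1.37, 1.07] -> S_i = 2.89*0.78^i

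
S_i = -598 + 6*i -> [-598, -592, -586, -580, -574]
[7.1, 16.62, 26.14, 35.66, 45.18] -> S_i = 7.10 + 9.52*i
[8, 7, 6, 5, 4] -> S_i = 8 + -1*i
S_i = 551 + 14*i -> [551, 565, 579, 593, 607]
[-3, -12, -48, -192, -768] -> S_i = -3*4^i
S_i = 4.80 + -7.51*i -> [4.8, -2.71, -10.22, -17.73, -25.24]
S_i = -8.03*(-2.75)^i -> [-8.03, 22.08, -60.73, 167.0, -459.25]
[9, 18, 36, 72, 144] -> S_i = 9*2^i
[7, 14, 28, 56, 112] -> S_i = 7*2^i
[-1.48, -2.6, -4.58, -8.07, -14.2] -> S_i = -1.48*1.76^i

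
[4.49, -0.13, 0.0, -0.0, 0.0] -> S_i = 4.49*(-0.03)^i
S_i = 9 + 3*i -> [9, 12, 15, 18, 21]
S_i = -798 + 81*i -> [-798, -717, -636, -555, -474]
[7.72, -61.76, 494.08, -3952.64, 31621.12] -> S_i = 7.72*(-8.00)^i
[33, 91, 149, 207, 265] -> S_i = 33 + 58*i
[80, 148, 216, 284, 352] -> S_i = 80 + 68*i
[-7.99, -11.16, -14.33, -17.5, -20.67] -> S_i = -7.99 + -3.17*i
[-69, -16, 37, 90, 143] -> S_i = -69 + 53*i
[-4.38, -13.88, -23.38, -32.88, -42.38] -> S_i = -4.38 + -9.50*i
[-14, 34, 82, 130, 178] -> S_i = -14 + 48*i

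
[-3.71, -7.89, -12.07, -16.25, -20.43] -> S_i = -3.71 + -4.18*i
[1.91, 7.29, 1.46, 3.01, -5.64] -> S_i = Random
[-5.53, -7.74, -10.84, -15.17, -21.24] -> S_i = -5.53*1.40^i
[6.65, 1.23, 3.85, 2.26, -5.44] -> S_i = Random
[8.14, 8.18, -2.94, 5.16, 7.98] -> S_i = Random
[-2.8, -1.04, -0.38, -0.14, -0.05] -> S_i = -2.80*0.37^i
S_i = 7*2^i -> [7, 14, 28, 56, 112]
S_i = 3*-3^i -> [3, -9, 27, -81, 243]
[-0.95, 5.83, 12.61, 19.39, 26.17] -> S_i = -0.95 + 6.78*i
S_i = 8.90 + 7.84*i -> [8.9, 16.74, 24.58, 32.42, 40.26]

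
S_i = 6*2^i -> [6, 12, 24, 48, 96]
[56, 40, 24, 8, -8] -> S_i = 56 + -16*i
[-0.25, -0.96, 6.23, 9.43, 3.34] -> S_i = Random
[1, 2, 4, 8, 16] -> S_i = 1*2^i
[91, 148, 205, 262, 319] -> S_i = 91 + 57*i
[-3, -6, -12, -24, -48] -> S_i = -3*2^i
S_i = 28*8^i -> [28, 224, 1792, 14336, 114688]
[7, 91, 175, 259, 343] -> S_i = 7 + 84*i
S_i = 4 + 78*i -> [4, 82, 160, 238, 316]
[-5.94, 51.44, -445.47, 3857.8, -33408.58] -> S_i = -5.94*(-8.66)^i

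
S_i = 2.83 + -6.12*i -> [2.83, -3.29, -9.41, -15.53, -21.65]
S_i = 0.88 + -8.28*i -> [0.88, -7.4, -15.68, -23.96, -32.24]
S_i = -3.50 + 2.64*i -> [-3.5, -0.86, 1.78, 4.42, 7.06]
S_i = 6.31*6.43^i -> [6.31, 40.57, 260.89, 1677.5, 10786.32]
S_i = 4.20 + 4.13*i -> [4.2, 8.33, 12.46, 16.59, 20.72]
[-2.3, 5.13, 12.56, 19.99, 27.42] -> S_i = -2.30 + 7.43*i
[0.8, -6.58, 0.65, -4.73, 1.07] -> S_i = Random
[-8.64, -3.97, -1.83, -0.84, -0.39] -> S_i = -8.64*0.46^i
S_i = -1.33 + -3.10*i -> [-1.33, -4.43, -7.53, -10.63, -13.73]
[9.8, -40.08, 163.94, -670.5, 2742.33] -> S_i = 9.80*(-4.09)^i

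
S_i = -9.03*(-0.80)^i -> [-9.03, 7.22, -5.78, 4.62, -3.7]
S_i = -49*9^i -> [-49, -441, -3969, -35721, -321489]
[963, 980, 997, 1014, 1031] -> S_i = 963 + 17*i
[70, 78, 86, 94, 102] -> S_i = 70 + 8*i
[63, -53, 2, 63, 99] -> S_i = Random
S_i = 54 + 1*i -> [54, 55, 56, 57, 58]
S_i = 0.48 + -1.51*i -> [0.48, -1.03, -2.54, -4.05, -5.56]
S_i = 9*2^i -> [9, 18, 36, 72, 144]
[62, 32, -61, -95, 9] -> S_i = Random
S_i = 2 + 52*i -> [2, 54, 106, 158, 210]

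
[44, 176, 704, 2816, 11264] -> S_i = 44*4^i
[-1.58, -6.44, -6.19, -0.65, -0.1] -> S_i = Random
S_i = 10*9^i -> [10, 90, 810, 7290, 65610]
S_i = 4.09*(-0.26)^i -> [4.09, -1.06, 0.28, -0.07, 0.02]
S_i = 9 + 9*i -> [9, 18, 27, 36, 45]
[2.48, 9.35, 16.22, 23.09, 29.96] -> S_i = 2.48 + 6.87*i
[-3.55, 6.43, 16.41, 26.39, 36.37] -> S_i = -3.55 + 9.98*i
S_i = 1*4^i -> [1, 4, 16, 64, 256]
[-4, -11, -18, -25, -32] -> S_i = -4 + -7*i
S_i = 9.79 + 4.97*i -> [9.79, 14.76, 19.73, 24.7, 29.67]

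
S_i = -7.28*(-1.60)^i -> [-7.28, 11.65, -18.64, 29.82, -47.71]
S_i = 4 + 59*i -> [4, 63, 122, 181, 240]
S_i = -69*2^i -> [-69, -138, -276, -552, -1104]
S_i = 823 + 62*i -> [823, 885, 947, 1009, 1071]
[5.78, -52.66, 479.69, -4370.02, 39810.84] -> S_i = 5.78*(-9.11)^i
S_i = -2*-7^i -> [-2, 14, -98, 686, -4802]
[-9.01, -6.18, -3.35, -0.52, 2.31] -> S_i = -9.01 + 2.83*i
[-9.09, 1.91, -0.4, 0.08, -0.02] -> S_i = -9.09*(-0.21)^i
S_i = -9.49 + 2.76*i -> [-9.49, -6.73, -3.97, -1.21, 1.55]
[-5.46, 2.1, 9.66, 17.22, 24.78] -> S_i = -5.46 + 7.56*i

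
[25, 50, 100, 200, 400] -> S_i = 25*2^i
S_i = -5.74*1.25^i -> [-5.74, -7.18, -8.97, -11.21, -14.01]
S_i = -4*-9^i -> [-4, 36, -324, 2916, -26244]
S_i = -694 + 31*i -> [-694, -663, -632, -601, -570]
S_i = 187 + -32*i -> [187, 155, 123, 91, 59]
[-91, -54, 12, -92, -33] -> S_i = Random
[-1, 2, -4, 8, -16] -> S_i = -1*-2^i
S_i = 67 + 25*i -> [67, 92, 117, 142, 167]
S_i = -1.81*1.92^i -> [-1.81, -3.48, -6.67, -12.81, -24.6]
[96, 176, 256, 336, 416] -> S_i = 96 + 80*i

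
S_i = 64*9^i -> [64, 576, 5184, 46656, 419904]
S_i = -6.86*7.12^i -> [-6.86, -48.84, -347.76, -2476.08, -17629.67]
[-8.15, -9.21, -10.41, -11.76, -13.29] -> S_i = -8.15*1.13^i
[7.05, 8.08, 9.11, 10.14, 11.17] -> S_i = 7.05 + 1.03*i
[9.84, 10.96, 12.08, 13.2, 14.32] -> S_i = 9.84 + 1.12*i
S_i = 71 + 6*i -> [71, 77, 83, 89, 95]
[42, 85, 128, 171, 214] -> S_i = 42 + 43*i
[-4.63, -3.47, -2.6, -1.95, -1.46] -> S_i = -4.63*0.75^i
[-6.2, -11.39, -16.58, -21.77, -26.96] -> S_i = -6.20 + -5.19*i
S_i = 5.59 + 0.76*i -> [5.59, 6.35, 7.11, 7.87, 8.63]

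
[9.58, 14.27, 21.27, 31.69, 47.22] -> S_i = 9.58*1.49^i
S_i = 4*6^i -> [4, 24, 144, 864, 5184]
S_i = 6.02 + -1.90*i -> [6.02, 4.12, 2.22, 0.32, -1.58]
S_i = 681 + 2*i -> [681, 683, 685, 687, 689]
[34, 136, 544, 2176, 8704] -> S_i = 34*4^i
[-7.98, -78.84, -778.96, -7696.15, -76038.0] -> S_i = -7.98*9.88^i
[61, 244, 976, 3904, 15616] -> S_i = 61*4^i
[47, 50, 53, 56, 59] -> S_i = 47 + 3*i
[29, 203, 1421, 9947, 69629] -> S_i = 29*7^i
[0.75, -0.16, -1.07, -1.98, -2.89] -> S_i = 0.75 + -0.91*i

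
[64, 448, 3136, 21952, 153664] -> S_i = 64*7^i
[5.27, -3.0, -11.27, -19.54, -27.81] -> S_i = 5.27 + -8.27*i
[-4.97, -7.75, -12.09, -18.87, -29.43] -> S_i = -4.97*1.56^i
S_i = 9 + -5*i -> [9, 4, -1, -6, -11]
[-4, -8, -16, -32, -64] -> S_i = -4*2^i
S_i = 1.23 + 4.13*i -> [1.23, 5.36, 9.49, 13.62, 17.75]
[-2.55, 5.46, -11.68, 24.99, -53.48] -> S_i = -2.55*(-2.14)^i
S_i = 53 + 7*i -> [53, 60, 67, 74, 81]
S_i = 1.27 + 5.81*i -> [1.27, 7.08, 12.89, 18.7, 24.51]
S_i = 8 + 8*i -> [8, 16, 24, 32, 40]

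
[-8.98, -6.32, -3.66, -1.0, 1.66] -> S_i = -8.98 + 2.66*i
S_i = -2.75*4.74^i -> [-2.75, -13.04, -61.79, -292.87, -1388.18]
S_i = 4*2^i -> [4, 8, 16, 32, 64]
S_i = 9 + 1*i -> [9, 10, 11, 12, 13]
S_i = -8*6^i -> [-8, -48, -288, -1728, -10368]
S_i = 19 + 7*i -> [19, 26, 33, 40, 47]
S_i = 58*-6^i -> [58, -348, 2088, -12528, 75168]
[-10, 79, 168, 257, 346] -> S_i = -10 + 89*i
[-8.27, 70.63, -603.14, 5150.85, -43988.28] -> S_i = -8.27*(-8.54)^i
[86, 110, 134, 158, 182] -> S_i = 86 + 24*i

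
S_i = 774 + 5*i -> [774, 779, 784, 789, 794]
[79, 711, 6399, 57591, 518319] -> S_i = 79*9^i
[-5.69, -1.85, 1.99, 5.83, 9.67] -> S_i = -5.69 + 3.84*i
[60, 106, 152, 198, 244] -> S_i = 60 + 46*i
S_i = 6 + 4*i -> [6, 10, 14, 18, 22]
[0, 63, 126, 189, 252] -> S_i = 0 + 63*i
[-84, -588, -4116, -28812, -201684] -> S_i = -84*7^i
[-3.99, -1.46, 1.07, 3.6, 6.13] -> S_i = -3.99 + 2.53*i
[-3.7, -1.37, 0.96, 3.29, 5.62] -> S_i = -3.70 + 2.33*i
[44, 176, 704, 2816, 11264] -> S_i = 44*4^i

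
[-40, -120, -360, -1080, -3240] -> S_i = -40*3^i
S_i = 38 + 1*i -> [38, 39, 40, 41, 42]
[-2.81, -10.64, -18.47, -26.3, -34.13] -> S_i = -2.81 + -7.83*i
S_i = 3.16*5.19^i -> [3.16, 16.4, 85.12, 441.76, 2292.75]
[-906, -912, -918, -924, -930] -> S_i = -906 + -6*i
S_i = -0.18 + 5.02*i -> [-0.18, 4.84, 9.86, 14.88, 19.9]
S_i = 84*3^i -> [84, 252, 756, 2268, 6804]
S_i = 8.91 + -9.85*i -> [8.91, -0.94, -10.79, -20.64, -30.49]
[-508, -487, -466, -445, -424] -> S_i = -508 + 21*i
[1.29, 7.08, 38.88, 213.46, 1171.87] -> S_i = 1.29*5.49^i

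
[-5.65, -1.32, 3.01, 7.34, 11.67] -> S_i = -5.65 + 4.33*i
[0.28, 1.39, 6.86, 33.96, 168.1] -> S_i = 0.28*4.95^i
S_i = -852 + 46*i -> [-852, -806, -760, -714, -668]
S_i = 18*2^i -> [18, 36, 72, 144, 288]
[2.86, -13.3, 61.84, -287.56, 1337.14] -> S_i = 2.86*(-4.65)^i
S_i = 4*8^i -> [4, 32, 256, 2048, 16384]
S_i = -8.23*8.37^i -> [-8.23, -68.89, -576.57, -4825.88, -40392.59]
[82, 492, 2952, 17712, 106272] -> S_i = 82*6^i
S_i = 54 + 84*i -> [54, 138, 222, 306, 390]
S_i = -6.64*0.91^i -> [-6.64, -6.04, -5.5, -5.0, -4.55]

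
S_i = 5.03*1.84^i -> [5.03, 9.26, 17.03, 31.33, 57.66]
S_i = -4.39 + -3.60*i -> [-4.39, -7.99, -11.59, -15.19, -18.79]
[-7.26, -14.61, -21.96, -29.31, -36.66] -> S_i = -7.26 + -7.35*i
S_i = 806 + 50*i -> [806, 856, 906, 956, 1006]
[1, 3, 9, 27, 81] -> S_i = 1*3^i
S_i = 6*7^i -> [6, 42, 294, 2058, 14406]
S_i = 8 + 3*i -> [8, 11, 14, 17, 20]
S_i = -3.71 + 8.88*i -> [-3.71, 5.17, 14.05, 22.93, 31.81]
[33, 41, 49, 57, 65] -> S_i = 33 + 8*i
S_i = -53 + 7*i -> [-53, -46, -39, -32, -25]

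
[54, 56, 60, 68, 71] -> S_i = Random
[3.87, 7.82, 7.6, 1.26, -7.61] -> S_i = Random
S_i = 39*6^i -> [39, 234, 1404, 8424, 50544]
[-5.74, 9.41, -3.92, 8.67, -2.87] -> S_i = Random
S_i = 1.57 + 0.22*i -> [1.57, 1.79, 2.01, 2.23, 2.45]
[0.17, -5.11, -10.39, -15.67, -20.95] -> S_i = 0.17 + -5.28*i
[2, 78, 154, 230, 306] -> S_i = 2 + 76*i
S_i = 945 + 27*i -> [945, 972, 999, 1026, 1053]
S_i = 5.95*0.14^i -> [5.95, 0.83, 0.12, 0.02, 0.0]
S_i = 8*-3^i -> [8, -24, 72, -216, 648]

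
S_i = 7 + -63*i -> [7, -56, -119, -182, -245]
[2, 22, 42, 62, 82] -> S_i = 2 + 20*i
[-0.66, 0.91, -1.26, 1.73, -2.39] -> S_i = -0.66*(-1.38)^i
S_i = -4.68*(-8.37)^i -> [-4.68, 39.17, -327.87, 2744.24, -22969.3]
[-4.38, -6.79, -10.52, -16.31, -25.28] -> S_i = -4.38*1.55^i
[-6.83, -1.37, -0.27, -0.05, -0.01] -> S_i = -6.83*0.20^i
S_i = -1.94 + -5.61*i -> [-1.94, -7.55, -13.16, -18.77, -24.38]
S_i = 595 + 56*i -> [595, 651, 707, 763, 819]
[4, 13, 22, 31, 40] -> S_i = 4 + 9*i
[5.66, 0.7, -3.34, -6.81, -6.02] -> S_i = Random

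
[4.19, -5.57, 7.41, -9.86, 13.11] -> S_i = 4.19*(-1.33)^i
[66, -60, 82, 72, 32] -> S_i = Random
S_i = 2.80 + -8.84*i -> [2.8, -6.04, -14.88, -23.72, -32.56]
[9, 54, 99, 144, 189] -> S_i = 9 + 45*i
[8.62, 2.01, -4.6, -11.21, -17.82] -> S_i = 8.62 + -6.61*i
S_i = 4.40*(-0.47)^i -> [4.4, -2.07, 0.97, -0.46, 0.21]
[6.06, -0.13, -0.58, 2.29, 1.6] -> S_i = Random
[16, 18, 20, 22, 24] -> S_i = 16 + 2*i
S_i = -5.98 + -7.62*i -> [-5.98, -13.6, -21.22, -28.84, -36.46]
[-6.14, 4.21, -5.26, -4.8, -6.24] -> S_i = Random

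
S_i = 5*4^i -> [5, 20, 80, 320, 1280]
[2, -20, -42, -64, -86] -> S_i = 2 + -22*i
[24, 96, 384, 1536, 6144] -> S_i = 24*4^i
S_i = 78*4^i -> [78, 312, 1248, 4992, 19968]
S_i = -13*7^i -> [-13, -91, -637, -4459, -31213]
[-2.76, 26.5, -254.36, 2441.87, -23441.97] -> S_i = -2.76*(-9.60)^i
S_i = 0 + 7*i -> [0, 7, 14, 21, 28]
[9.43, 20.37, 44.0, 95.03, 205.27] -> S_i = 9.43*2.16^i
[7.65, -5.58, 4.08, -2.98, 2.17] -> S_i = 7.65*(-0.73)^i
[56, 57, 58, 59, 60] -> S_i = 56 + 1*i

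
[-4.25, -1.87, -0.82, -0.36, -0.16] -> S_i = -4.25*0.44^i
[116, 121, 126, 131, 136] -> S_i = 116 + 5*i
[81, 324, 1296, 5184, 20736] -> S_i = 81*4^i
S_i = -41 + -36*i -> [-41, -77, -113, -149, -185]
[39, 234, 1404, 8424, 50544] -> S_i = 39*6^i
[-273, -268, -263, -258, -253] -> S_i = -273 + 5*i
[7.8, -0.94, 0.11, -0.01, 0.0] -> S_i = 7.80*(-0.12)^i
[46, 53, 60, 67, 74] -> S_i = 46 + 7*i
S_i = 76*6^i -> [76, 456, 2736, 16416, 98496]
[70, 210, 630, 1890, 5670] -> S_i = 70*3^i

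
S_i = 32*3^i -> [32, 96, 288, 864, 2592]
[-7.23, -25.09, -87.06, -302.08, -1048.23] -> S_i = -7.23*3.47^i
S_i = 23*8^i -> [23, 184, 1472, 11776, 94208]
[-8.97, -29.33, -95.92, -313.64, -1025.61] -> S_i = -8.97*3.27^i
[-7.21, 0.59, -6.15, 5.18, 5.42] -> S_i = Random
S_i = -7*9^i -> [-7, -63, -567, -5103, -45927]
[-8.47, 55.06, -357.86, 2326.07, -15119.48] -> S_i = -8.47*(-6.50)^i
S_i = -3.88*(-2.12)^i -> [-3.88, 8.23, -17.44, 36.97, -78.37]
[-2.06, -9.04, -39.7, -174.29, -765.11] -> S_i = -2.06*4.39^i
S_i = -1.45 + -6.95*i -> [-1.45, -8.4, -15.35, -22.3, -29.25]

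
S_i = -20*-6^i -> [-20, 120, -720, 4320, -25920]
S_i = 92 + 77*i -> [92, 169, 246, 323, 400]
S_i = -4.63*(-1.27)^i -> [-4.63, 5.88, -7.47, 9.48, -12.04]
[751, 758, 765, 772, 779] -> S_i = 751 + 7*i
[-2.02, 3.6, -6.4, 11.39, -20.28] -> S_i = -2.02*(-1.78)^i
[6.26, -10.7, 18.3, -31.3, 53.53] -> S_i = 6.26*(-1.71)^i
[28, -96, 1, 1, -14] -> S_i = Random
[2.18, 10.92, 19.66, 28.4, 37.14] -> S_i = 2.18 + 8.74*i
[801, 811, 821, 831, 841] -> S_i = 801 + 10*i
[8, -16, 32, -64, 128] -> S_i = 8*-2^i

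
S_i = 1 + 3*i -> [1, 4, 7, 10, 13]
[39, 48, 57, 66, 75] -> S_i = 39 + 9*i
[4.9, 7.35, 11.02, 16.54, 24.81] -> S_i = 4.90*1.50^i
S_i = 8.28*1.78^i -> [8.28, 14.74, 26.23, 46.7, 83.12]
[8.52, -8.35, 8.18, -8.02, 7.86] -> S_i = 8.52*(-0.98)^i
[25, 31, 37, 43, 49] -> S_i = 25 + 6*i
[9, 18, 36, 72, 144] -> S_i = 9*2^i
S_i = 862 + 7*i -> [862, 869, 876, 883, 890]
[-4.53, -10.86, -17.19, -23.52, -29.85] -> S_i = -4.53 + -6.33*i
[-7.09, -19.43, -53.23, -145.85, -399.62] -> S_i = -7.09*2.74^i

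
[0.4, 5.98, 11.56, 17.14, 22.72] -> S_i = 0.40 + 5.58*i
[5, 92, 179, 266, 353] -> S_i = 5 + 87*i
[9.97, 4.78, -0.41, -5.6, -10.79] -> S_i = 9.97 + -5.19*i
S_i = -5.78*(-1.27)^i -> [-5.78, 7.34, -9.32, 11.84, -15.04]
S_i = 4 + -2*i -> [4, 2, 0, -2, -4]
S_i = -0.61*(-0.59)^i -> [-0.61, 0.36, -0.21, 0.13, -0.07]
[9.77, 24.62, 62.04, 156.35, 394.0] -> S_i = 9.77*2.52^i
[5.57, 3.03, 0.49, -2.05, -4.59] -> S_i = 5.57 + -2.54*i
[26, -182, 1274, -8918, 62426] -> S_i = 26*-7^i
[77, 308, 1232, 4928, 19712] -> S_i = 77*4^i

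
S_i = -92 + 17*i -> [-92, -75, -58, -41, -24]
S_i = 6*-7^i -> [6, -42, 294, -2058, 14406]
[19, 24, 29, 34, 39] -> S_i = 19 + 5*i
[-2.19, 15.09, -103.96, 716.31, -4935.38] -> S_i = -2.19*(-6.89)^i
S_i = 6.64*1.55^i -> [6.64, 10.29, 15.95, 24.73, 38.33]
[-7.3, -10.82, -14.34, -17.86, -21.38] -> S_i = -7.30 + -3.52*i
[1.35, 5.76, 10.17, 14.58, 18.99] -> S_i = 1.35 + 4.41*i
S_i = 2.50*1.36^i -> [2.5, 3.4, 4.62, 6.29, 8.55]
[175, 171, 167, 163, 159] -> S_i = 175 + -4*i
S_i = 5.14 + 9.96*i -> [5.14, 15.1, 25.06, 35.02, 44.98]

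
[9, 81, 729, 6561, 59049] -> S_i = 9*9^i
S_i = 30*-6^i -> [30, -180, 1080, -6480, 38880]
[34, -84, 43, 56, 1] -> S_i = Random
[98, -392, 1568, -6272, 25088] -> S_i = 98*-4^i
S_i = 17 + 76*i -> [17, 93, 169, 245, 321]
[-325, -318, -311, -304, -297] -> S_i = -325 + 7*i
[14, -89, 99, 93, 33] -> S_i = Random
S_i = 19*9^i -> [19, 171, 1539, 13851, 124659]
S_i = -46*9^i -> [-46, -414, -3726, -33534, -301806]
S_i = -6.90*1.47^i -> [-6.9, -10.14, -14.91, -21.92, -32.22]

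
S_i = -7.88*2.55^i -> [-7.88, -20.09, -51.24, -130.66, -333.19]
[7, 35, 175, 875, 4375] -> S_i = 7*5^i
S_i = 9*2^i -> [9, 18, 36, 72, 144]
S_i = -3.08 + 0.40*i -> [-3.08, -2.68, -2.28, -1.88, -1.48]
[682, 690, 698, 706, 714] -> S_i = 682 + 8*i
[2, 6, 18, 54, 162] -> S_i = 2*3^i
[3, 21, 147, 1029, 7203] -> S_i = 3*7^i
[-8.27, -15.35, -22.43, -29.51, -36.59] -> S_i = -8.27 + -7.08*i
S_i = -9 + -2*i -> [-9, -11, -13, -15, -17]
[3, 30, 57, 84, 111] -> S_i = 3 + 27*i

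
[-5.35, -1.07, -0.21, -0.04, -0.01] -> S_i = -5.35*0.20^i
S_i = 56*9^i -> [56, 504, 4536, 40824, 367416]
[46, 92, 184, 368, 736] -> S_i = 46*2^i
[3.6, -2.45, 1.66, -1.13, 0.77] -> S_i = 3.60*(-0.68)^i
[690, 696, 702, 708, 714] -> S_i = 690 + 6*i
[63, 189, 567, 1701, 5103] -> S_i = 63*3^i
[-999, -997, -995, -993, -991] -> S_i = -999 + 2*i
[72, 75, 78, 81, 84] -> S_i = 72 + 3*i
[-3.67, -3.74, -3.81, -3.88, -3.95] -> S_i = -3.67 + -0.07*i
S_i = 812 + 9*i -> [812, 821, 830, 839, 848]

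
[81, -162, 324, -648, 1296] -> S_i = 81*-2^i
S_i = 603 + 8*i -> [603, 611, 619, 627, 635]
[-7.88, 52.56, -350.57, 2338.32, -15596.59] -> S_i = -7.88*(-6.67)^i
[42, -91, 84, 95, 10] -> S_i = Random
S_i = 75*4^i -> [75, 300, 1200, 4800, 19200]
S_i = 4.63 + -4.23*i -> [4.63, 0.4, -3.83, -8.06, -12.29]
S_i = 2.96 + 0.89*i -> [2.96, 3.85, 4.74, 5.63, 6.52]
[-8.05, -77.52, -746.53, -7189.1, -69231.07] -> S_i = -8.05*9.63^i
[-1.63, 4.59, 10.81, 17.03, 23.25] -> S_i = -1.63 + 6.22*i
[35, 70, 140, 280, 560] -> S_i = 35*2^i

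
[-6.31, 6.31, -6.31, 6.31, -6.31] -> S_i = -6.31*(-1.00)^i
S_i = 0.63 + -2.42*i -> [0.63, -1.79, -4.21, -6.63, -9.05]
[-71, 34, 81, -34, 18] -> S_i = Random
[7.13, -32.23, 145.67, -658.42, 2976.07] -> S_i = 7.13*(-4.52)^i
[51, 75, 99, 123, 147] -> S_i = 51 + 24*i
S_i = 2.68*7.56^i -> [2.68, 20.26, 153.17, 1157.98, 8754.31]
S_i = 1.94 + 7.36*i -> [1.94, 9.3, 16.66, 24.02, 31.38]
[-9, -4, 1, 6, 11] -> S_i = -9 + 5*i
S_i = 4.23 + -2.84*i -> [4.23, 1.39, -1.45, -4.29, -7.13]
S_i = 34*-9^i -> [34, -306, 2754, -24786, 223074]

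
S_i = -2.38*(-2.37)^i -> [-2.38, 5.64, -13.37, 31.68, -75.09]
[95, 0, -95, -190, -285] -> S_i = 95 + -95*i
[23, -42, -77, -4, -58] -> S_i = Random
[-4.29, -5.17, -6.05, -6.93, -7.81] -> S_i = -4.29 + -0.88*i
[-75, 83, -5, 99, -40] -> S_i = Random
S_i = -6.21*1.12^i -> [-6.21, -6.96, -7.79, -8.72, -9.77]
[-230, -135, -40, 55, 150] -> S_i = -230 + 95*i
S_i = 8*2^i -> [8, 16, 32, 64, 128]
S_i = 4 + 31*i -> [4, 35, 66, 97, 128]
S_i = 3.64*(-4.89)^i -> [3.64, -17.8, 87.04, -425.63, 2081.31]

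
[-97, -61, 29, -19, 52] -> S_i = Random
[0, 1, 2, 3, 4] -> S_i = 0 + 1*i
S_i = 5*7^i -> [5, 35, 245, 1715, 12005]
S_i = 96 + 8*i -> [96, 104, 112, 120, 128]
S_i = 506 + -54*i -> [506, 452, 398, 344, 290]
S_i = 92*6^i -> [92, 552, 3312, 19872, 119232]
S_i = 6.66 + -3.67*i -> [6.66, 2.99, -0.68, -4.35, -8.02]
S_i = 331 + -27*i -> [331, 304, 277, 250, 223]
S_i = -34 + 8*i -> [-34, -26, -18, -10, -2]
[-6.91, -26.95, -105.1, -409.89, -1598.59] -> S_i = -6.91*3.90^i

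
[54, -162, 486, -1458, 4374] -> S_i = 54*-3^i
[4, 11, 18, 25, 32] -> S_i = 4 + 7*i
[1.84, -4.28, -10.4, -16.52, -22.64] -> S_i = 1.84 + -6.12*i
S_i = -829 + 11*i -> [-829, -818, -807, -796, -785]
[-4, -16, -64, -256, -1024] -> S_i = -4*4^i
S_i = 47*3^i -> [47, 141, 423, 1269, 3807]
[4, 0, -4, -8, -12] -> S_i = 4 + -4*i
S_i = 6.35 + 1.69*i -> [6.35, 8.04, 9.73, 11.42, 13.11]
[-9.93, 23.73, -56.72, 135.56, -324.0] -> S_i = -9.93*(-2.39)^i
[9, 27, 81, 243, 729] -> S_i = 9*3^i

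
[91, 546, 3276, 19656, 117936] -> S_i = 91*6^i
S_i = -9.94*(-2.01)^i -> [-9.94, 19.98, -40.16, 80.72, -162.24]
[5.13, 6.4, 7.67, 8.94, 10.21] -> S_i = 5.13 + 1.27*i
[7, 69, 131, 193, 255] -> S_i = 7 + 62*i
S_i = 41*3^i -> [41, 123, 369, 1107, 3321]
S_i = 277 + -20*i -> [277, 257, 237, 217, 197]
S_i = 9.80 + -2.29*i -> [9.8, 7.51, 5.22, 2.93, 0.64]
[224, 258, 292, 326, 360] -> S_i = 224 + 34*i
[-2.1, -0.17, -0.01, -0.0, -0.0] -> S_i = -2.10*0.08^i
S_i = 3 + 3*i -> [3, 6, 9, 12, 15]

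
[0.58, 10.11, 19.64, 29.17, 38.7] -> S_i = 0.58 + 9.53*i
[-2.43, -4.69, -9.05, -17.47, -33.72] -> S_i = -2.43*1.93^i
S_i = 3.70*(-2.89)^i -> [3.7, -10.69, 30.9, -89.31, 258.1]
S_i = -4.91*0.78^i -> [-4.91, -3.83, -2.99, -2.33, -1.82]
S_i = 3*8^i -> [3, 24, 192, 1536, 12288]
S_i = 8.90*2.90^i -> [8.9, 25.81, 74.85, 217.06, 629.48]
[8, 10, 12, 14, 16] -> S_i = 8 + 2*i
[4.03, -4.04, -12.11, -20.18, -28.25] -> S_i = 4.03 + -8.07*i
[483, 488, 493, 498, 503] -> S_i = 483 + 5*i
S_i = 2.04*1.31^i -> [2.04, 2.67, 3.5, 4.59, 6.01]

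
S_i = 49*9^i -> [49, 441, 3969, 35721, 321489]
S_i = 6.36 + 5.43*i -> [6.36, 11.79, 17.22, 22.65, 28.08]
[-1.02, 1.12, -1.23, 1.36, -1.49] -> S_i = -1.02*(-1.10)^i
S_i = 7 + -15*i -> [7, -8, -23, -38, -53]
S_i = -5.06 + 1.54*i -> [-5.06, -3.52, -1.98, -0.44, 1.1]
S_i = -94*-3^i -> [-94, 282, -846, 2538, -7614]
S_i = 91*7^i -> [91, 637, 4459, 31213, 218491]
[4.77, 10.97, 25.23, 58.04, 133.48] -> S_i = 4.77*2.30^i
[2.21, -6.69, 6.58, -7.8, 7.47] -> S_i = Random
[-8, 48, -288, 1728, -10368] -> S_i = -8*-6^i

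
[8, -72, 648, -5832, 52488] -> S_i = 8*-9^i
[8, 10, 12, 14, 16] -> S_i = 8 + 2*i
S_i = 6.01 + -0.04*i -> [6.01, 5.97, 5.93, 5.89, 5.85]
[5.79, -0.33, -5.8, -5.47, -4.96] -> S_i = Random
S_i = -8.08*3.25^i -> [-8.08, -26.26, -85.34, -277.37, -901.46]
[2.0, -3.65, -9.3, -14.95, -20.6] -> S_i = 2.00 + -5.65*i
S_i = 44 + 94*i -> [44, 138, 232, 326, 420]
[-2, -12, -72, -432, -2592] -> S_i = -2*6^i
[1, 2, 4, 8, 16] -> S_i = 1*2^i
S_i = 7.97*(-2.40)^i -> [7.97, -19.13, 45.91, -110.18, 264.43]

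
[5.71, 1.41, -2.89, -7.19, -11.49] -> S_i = 5.71 + -4.30*i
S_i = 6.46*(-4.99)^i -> [6.46, -32.24, 160.85, -802.66, 4005.3]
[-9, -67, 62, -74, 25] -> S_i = Random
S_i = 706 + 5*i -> [706, 711, 716, 721, 726]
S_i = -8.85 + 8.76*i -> [-8.85, -0.09, 8.67, 17.43, 26.19]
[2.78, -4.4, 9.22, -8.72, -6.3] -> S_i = Random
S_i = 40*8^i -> [40, 320, 2560, 20480, 163840]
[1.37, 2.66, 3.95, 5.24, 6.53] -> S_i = 1.37 + 1.29*i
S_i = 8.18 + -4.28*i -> [8.18, 3.9, -0.38, -4.66, -8.94]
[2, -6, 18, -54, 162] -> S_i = 2*-3^i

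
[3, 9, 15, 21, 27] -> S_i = 3 + 6*i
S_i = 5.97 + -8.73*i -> [5.97, -2.76, -11.49, -20.22, -28.95]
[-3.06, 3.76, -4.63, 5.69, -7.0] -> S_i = -3.06*(-1.23)^i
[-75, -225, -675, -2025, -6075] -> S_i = -75*3^i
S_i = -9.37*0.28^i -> [-9.37, -2.62, -0.73, -0.21, -0.06]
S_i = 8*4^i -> [8, 32, 128, 512, 2048]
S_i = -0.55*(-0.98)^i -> [-0.55, 0.54, -0.53, 0.52, -0.51]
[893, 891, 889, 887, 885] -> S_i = 893 + -2*i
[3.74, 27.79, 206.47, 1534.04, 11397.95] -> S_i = 3.74*7.43^i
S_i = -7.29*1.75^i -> [-7.29, -12.76, -22.33, -39.07, -68.37]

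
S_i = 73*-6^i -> [73, -438, 2628, -15768, 94608]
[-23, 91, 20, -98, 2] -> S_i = Random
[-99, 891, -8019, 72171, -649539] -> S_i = -99*-9^i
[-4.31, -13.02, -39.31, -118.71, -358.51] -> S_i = -4.31*3.02^i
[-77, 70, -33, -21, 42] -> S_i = Random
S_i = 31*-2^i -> [31, -62, 124, -248, 496]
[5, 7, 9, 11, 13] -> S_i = 5 + 2*i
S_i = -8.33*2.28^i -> [-8.33, -18.99, -43.3, -98.73, -225.1]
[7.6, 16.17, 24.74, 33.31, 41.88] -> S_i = 7.60 + 8.57*i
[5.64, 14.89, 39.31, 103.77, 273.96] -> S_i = 5.64*2.64^i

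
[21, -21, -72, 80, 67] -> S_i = Random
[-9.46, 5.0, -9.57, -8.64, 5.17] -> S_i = Random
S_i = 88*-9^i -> [88, -792, 7128, -64152, 577368]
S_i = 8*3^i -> [8, 24, 72, 216, 648]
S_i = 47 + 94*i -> [47, 141, 235, 329, 423]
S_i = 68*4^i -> [68, 272, 1088, 4352, 17408]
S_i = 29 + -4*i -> [29, 25, 21, 17, 13]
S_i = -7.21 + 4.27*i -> [-7.21, -2.94, 1.33, 5.6, 9.87]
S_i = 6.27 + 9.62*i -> [6.27, 15.89, 25.51, 35.13, 44.75]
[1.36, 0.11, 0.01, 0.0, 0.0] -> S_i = 1.36*0.08^i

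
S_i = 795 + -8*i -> [795, 787, 779, 771, 763]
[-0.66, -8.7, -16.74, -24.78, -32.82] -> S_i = -0.66 + -8.04*i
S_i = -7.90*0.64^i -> [-7.9, -5.06, -3.24, -2.07, -1.33]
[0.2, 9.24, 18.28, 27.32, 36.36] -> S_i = 0.20 + 9.04*i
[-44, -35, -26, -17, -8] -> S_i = -44 + 9*i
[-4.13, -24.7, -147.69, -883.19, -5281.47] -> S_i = -4.13*5.98^i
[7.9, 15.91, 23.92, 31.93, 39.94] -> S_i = 7.90 + 8.01*i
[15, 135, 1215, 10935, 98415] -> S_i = 15*9^i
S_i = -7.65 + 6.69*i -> [-7.65, -0.96, 5.73, 12.42, 19.11]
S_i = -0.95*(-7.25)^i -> [-0.95, 6.89, -49.93, 362.02, -2624.68]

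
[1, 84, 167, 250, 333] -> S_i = 1 + 83*i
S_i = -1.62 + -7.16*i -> [-1.62, -8.78, -15.94, -23.1, -30.26]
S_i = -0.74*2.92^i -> [-0.74, -2.16, -6.31, -18.42, -53.8]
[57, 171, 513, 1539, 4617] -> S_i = 57*3^i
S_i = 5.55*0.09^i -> [5.55, 0.5, 0.04, 0.0, 0.0]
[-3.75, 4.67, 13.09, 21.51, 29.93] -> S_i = -3.75 + 8.42*i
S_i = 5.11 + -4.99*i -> [5.11, 0.12, -4.87, -9.86, -14.85]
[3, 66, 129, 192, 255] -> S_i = 3 + 63*i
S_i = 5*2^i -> [5, 10, 20, 40, 80]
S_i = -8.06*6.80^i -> [-8.06, -54.81, -372.69, -2534.32, -17233.39]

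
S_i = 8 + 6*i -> [8, 14, 20, 26, 32]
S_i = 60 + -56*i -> [60, 4, -52, -108, -164]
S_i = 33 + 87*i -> [33, 120, 207, 294, 381]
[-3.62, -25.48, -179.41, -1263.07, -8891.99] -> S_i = -3.62*7.04^i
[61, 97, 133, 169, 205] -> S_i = 61 + 36*i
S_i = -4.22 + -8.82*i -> [-4.22, -13.04, -21.86, -30.68, -39.5]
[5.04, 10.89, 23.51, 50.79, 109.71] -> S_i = 5.04*2.16^i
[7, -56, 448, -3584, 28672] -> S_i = 7*-8^i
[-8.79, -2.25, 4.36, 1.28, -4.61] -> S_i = Random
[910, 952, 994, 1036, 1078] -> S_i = 910 + 42*i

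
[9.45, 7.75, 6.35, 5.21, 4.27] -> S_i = 9.45*0.82^i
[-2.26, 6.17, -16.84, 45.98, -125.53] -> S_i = -2.26*(-2.73)^i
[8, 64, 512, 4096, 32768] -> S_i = 8*8^i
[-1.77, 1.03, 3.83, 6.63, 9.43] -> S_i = -1.77 + 2.80*i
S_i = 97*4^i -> [97, 388, 1552, 6208, 24832]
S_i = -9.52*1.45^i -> [-9.52, -13.8, -20.02, -29.02, -42.08]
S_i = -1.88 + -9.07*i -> [-1.88, -10.95, -20.02, -29.09, -38.16]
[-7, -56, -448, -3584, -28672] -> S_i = -7*8^i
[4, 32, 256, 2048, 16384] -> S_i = 4*8^i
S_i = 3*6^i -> [3, 18, 108, 648, 3888]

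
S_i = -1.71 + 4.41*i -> [-1.71, 2.7, 7.11, 11.52, 15.93]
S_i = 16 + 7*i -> [16, 23, 30, 37, 44]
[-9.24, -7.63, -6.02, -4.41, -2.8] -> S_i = -9.24 + 1.61*i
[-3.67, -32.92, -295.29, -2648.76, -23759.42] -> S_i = -3.67*8.97^i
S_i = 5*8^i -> [5, 40, 320, 2560, 20480]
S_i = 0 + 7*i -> [0, 7, 14, 21, 28]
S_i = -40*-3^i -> [-40, 120, -360, 1080, -3240]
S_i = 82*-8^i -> [82, -656, 5248, -41984, 335872]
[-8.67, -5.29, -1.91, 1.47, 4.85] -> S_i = -8.67 + 3.38*i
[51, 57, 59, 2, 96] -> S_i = Random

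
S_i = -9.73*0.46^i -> [-9.73, -4.48, -2.06, -0.95, -0.44]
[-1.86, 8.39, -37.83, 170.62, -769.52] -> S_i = -1.86*(-4.51)^i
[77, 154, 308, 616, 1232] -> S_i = 77*2^i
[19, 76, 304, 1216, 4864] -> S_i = 19*4^i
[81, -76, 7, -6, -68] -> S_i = Random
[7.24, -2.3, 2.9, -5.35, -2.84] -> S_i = Random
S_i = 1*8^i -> [1, 8, 64, 512, 4096]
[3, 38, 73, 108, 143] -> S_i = 3 + 35*i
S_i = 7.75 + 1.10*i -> [7.75, 8.85, 9.95, 11.05, 12.15]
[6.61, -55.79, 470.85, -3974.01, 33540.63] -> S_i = 6.61*(-8.44)^i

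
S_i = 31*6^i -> [31, 186, 1116, 6696, 40176]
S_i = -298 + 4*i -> [-298, -294, -290, -286, -282]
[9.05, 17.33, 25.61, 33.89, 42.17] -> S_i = 9.05 + 8.28*i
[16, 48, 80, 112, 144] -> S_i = 16 + 32*i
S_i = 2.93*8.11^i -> [2.93, 23.76, 192.71, 1562.9, 12675.09]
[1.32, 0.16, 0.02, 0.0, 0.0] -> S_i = 1.32*0.12^i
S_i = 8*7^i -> [8, 56, 392, 2744, 19208]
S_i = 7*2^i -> [7, 14, 28, 56, 112]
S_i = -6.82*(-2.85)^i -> [-6.82, 19.44, -55.4, 157.88, -449.95]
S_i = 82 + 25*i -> [82, 107, 132, 157, 182]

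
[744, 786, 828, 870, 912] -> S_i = 744 + 42*i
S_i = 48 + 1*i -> [48, 49, 50, 51, 52]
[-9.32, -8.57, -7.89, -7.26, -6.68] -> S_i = -9.32*0.92^i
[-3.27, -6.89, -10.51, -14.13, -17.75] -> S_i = -3.27 + -3.62*i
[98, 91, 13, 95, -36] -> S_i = Random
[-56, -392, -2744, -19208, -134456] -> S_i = -56*7^i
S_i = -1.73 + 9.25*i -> [-1.73, 7.52, 16.77, 26.02, 35.27]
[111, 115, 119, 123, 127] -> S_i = 111 + 4*i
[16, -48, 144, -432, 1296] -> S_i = 16*-3^i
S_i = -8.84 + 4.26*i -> [-8.84, -4.58, -0.32, 3.94, 8.2]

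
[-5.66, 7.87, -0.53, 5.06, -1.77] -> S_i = Random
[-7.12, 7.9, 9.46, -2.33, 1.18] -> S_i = Random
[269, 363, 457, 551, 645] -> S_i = 269 + 94*i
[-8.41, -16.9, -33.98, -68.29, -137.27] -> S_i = -8.41*2.01^i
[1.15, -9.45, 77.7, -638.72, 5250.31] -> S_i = 1.15*(-8.22)^i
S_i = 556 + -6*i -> [556, 550, 544, 538, 532]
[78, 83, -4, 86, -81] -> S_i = Random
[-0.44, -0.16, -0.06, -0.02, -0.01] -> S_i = -0.44*0.37^i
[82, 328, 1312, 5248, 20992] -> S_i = 82*4^i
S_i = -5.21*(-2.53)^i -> [-5.21, 13.18, -33.35, 84.37, -213.46]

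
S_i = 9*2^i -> [9, 18, 36, 72, 144]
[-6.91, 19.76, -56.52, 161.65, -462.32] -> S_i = -6.91*(-2.86)^i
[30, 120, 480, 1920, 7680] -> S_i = 30*4^i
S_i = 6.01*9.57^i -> [6.01, 57.52, 550.43, 5267.57, 50410.64]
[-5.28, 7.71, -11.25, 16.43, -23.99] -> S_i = -5.28*(-1.46)^i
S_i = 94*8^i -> [94, 752, 6016, 48128, 385024]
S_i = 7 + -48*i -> [7, -41, -89, -137, -185]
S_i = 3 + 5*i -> [3, 8, 13, 18, 23]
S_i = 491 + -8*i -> [491, 483, 475, 467, 459]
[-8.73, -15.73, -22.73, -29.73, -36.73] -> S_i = -8.73 + -7.00*i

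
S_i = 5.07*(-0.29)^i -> [5.07, -1.47, 0.43, -0.12, 0.04]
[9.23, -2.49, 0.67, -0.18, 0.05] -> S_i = 9.23*(-0.27)^i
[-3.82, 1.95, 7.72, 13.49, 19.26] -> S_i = -3.82 + 5.77*i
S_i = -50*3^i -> [-50, -150, -450, -1350, -4050]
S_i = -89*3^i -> [-89, -267, -801, -2403, -7209]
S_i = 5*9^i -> [5, 45, 405, 3645, 32805]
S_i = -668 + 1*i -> [-668, -667, -666, -665, -664]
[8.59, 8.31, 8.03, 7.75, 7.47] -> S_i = 8.59 + -0.28*i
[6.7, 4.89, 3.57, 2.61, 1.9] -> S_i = 6.70*0.73^i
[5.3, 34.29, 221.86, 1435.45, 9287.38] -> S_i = 5.30*6.47^i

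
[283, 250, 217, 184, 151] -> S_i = 283 + -33*i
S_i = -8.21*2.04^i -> [-8.21, -16.75, -34.17, -69.7, -142.19]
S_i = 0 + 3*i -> [0, 3, 6, 9, 12]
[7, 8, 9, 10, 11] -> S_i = 7 + 1*i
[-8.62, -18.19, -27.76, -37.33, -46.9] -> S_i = -8.62 + -9.57*i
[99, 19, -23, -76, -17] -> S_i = Random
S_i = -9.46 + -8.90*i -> [-9.46, -18.36, -27.26, -36.16, -45.06]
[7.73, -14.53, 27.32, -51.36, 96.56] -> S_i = 7.73*(-1.88)^i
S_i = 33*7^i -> [33, 231, 1617, 11319, 79233]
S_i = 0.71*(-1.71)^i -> [0.71, -1.21, 2.08, -3.55, 6.07]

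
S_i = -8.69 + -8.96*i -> [-8.69, -17.65, -26.61, -35.57, -44.53]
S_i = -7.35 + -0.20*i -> [-7.35, -7.55, -7.75, -7.95, -8.15]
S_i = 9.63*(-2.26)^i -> [9.63, -21.76, 49.19, -111.16, 251.22]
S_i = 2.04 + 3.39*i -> [2.04, 5.43, 8.82, 12.21, 15.6]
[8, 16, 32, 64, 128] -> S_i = 8*2^i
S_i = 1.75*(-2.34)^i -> [1.75, -4.1, 9.58, -22.42, 52.47]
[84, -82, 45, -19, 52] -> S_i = Random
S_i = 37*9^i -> [37, 333, 2997, 26973, 242757]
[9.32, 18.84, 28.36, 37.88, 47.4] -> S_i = 9.32 + 9.52*i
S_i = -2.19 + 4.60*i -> [-2.19, 2.41, 7.01, 11.61, 16.21]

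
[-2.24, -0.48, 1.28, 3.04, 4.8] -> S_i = -2.24 + 1.76*i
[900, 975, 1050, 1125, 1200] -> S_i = 900 + 75*i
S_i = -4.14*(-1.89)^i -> [-4.14, 7.82, -14.79, 27.95, -52.83]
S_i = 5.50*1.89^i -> [5.5, 10.4, 19.65, 37.13, 70.18]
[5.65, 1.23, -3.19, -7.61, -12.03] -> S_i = 5.65 + -4.42*i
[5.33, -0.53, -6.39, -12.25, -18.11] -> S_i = 5.33 + -5.86*i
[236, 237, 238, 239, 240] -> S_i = 236 + 1*i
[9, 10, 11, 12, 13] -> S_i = 9 + 1*i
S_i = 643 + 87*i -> [643, 730, 817, 904, 991]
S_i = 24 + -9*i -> [24, 15, 6, -3, -12]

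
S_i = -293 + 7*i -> [-293, -286, -279, -272, -265]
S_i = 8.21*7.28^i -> [8.21, 59.77, 435.12, 3167.65, 23060.5]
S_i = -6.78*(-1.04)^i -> [-6.78, 7.05, -7.33, 7.63, -7.93]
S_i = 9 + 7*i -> [9, 16, 23, 30, 37]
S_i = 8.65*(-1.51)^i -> [8.65, -13.06, 19.72, -29.78, 44.97]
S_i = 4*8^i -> [4, 32, 256, 2048, 16384]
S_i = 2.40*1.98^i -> [2.4, 4.75, 9.41, 18.63, 36.89]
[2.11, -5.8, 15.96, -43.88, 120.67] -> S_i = 2.11*(-2.75)^i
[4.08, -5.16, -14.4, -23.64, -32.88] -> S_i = 4.08 + -9.24*i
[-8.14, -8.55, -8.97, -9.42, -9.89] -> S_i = -8.14*1.05^i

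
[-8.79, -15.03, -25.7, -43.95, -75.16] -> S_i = -8.79*1.71^i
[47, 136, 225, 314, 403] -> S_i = 47 + 89*i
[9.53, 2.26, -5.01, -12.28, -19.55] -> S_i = 9.53 + -7.27*i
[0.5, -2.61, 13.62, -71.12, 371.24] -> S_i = 0.50*(-5.22)^i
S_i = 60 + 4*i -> [60, 64, 68, 72, 76]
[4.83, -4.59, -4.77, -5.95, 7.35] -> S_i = Random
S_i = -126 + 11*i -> [-126, -115, -104, -93, -82]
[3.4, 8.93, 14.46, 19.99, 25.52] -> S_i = 3.40 + 5.53*i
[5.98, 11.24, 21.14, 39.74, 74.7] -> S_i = 5.98*1.88^i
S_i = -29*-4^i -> [-29, 116, -464, 1856, -7424]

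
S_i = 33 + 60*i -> [33, 93, 153, 213, 273]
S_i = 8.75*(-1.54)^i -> [8.75, -13.48, 20.75, -31.96, 49.21]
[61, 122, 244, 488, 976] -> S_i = 61*2^i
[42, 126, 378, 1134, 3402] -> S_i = 42*3^i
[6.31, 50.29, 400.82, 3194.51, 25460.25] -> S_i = 6.31*7.97^i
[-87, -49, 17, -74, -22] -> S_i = Random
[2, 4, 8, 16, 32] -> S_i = 2*2^i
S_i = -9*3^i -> [-9, -27, -81, -243, -729]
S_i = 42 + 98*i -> [42, 140, 238, 336, 434]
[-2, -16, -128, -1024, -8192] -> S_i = -2*8^i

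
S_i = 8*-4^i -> [8, -32, 128, -512, 2048]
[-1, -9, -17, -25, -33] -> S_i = -1 + -8*i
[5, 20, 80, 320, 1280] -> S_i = 5*4^i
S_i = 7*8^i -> [7, 56, 448, 3584, 28672]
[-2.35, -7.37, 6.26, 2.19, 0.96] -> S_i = Random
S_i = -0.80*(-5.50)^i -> [-0.8, 4.4, -24.2, 133.1, -732.05]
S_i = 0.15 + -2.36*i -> [0.15, -2.21, -4.57, -6.93, -9.29]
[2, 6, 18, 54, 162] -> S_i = 2*3^i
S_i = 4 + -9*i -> [4, -5, -14, -23, -32]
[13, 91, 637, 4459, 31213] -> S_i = 13*7^i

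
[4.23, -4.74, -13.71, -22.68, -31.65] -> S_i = 4.23 + -8.97*i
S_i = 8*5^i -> [8, 40, 200, 1000, 5000]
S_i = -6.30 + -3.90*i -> [-6.3, -10.2, -14.1, -18.0, -21.9]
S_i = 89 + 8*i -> [89, 97, 105, 113, 121]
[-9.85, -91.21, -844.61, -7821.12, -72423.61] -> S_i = -9.85*9.26^i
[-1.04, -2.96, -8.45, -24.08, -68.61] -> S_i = -1.04*2.85^i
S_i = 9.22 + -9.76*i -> [9.22, -0.54, -10.3, -20.06, -29.82]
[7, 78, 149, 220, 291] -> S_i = 7 + 71*i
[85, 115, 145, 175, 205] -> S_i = 85 + 30*i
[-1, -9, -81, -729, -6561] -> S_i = -1*9^i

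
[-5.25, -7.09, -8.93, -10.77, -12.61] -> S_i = -5.25 + -1.84*i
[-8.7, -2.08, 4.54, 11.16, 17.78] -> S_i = -8.70 + 6.62*i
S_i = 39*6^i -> [39, 234, 1404, 8424, 50544]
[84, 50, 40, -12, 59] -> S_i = Random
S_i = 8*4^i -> [8, 32, 128, 512, 2048]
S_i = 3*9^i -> [3, 27, 243, 2187, 19683]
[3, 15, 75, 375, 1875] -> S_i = 3*5^i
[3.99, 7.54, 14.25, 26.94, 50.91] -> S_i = 3.99*1.89^i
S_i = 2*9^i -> [2, 18, 162, 1458, 13122]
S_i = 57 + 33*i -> [57, 90, 123, 156, 189]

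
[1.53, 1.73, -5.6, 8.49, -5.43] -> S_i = Random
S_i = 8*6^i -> [8, 48, 288, 1728, 10368]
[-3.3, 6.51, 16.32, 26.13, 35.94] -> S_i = -3.30 + 9.81*i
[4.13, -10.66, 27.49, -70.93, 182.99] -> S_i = 4.13*(-2.58)^i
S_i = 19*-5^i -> [19, -95, 475, -2375, 11875]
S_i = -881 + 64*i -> [-881, -817, -753, -689, -625]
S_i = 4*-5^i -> [4, -20, 100, -500, 2500]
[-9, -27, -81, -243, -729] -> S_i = -9*3^i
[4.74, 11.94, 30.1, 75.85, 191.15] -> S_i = 4.74*2.52^i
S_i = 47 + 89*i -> [47, 136, 225, 314, 403]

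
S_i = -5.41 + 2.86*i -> [-5.41, -2.55, 0.31, 3.17, 6.03]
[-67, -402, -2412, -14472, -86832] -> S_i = -67*6^i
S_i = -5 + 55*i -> [-5, 50, 105, 160, 215]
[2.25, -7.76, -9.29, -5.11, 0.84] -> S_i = Random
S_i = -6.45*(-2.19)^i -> [-6.45, 14.13, -30.93, 67.75, -148.37]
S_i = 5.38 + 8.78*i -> [5.38, 14.16, 22.94, 31.72, 40.5]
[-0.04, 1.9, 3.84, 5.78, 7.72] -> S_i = -0.04 + 1.94*i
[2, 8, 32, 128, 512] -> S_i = 2*4^i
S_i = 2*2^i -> [2, 4, 8, 16, 32]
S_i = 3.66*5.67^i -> [3.66, 20.75, 117.66, 667.16, 3782.8]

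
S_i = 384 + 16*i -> [384, 400, 416, 432, 448]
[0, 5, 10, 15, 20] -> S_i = 0 + 5*i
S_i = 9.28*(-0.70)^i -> [9.28, -6.5, 4.55, -3.18, 2.23]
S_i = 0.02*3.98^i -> [0.02, 0.08, 0.32, 1.26, 5.02]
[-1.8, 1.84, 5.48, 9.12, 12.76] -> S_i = -1.80 + 3.64*i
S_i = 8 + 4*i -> [8, 12, 16, 20, 24]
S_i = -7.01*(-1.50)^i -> [-7.01, 10.52, -15.77, 23.66, -35.49]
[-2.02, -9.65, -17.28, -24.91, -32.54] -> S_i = -2.02 + -7.63*i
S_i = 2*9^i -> [2, 18, 162, 1458, 13122]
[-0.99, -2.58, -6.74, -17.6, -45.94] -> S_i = -0.99*2.61^i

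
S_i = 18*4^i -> [18, 72, 288, 1152, 4608]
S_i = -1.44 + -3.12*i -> [-1.44, -4.56, -7.68, -10.8, -13.92]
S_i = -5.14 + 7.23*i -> [-5.14, 2.09, 9.32, 16.55, 23.78]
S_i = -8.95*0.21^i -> [-8.95, -1.88, -0.39, -0.08, -0.02]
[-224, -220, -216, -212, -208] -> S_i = -224 + 4*i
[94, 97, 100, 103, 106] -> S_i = 94 + 3*i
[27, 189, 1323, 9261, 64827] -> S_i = 27*7^i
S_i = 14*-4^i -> [14, -56, 224, -896, 3584]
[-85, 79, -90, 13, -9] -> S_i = Random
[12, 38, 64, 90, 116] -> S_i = 12 + 26*i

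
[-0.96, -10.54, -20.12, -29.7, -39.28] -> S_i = -0.96 + -9.58*i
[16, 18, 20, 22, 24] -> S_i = 16 + 2*i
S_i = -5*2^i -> [-5, -10, -20, -40, -80]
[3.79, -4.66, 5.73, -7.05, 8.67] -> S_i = 3.79*(-1.23)^i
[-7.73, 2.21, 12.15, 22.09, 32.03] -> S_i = -7.73 + 9.94*i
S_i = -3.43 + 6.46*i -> [-3.43, 3.03, 9.49, 15.95, 22.41]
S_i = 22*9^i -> [22, 198, 1782, 16038, 144342]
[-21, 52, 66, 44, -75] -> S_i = Random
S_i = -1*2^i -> [-1, -2, -4, -8, -16]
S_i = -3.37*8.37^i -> [-3.37, -28.21, -236.09, -1976.09, -16539.86]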